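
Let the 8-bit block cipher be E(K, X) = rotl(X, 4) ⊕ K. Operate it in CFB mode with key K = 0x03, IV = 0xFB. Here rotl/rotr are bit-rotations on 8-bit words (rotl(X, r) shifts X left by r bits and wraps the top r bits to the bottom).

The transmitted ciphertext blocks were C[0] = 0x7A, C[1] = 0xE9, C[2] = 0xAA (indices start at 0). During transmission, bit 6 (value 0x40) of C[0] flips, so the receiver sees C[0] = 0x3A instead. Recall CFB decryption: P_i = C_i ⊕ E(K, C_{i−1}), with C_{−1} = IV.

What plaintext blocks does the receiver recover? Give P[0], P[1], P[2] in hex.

P[0] = 0x86, P[1] = 0x49, P[2] = 0x37

Only C[0] changed, to 0x3A. In CFB, a change in C_i flips the same bit in P_i and garbles P_{i+1}. Decrypting the received ciphertext:
P[0]: E(K, 0xFB) = 0xBC; 0x3A ⊕ 0xBC = 0x86.
P[1]: E(K, 0x3A) = 0xA0; 0xE9 ⊕ 0xA0 = 0x49.
P[2]: E(K, 0xE9) = 0x9D; 0xAA ⊕ 0x9D = 0x37.
Blocks that differ from the original plaintext: P[0], P[1].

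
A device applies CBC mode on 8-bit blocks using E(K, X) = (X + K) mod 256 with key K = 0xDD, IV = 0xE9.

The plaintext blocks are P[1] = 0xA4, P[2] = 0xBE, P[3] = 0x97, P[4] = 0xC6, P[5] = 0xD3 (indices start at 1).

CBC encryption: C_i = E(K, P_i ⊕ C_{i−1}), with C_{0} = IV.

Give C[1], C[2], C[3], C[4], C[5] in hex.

C[1]: P[1] ⊕ 0xE9 = 0x4D; E(K, 0x4D) = 0x2A.
C[2]: P[2] ⊕ 0x2A = 0x94; E(K, 0x94) = 0x71.
C[3]: P[3] ⊕ 0x71 = 0xE6; E(K, 0xE6) = 0xC3.
C[4]: P[4] ⊕ 0xC3 = 0x05; E(K, 0x05) = 0xE2.
C[5]: P[5] ⊕ 0xE2 = 0x31; E(K, 0x31) = 0x0E.

C[1] = 0x2A, C[2] = 0x71, C[3] = 0xC3, C[4] = 0xE2, C[5] = 0x0E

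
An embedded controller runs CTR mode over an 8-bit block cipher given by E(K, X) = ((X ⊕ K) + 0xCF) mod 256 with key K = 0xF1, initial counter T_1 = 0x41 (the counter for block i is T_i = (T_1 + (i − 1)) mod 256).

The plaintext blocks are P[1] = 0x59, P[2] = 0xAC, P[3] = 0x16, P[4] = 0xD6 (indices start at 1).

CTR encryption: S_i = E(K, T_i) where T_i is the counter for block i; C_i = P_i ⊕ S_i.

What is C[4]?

C[1]: T = 0x41, S = E(K, T) = 0x7F; 0x59 ⊕ 0x7F = 0x26.
C[2]: T = 0x42, S = E(K, T) = 0x82; 0xAC ⊕ 0x82 = 0x2E.
C[3]: T = 0x43, S = E(K, T) = 0x81; 0x16 ⊕ 0x81 = 0x97.
C[4]: T = 0x44, S = E(K, T) = 0x84; 0xD6 ⊕ 0x84 = 0x52.

C[4] = 0x52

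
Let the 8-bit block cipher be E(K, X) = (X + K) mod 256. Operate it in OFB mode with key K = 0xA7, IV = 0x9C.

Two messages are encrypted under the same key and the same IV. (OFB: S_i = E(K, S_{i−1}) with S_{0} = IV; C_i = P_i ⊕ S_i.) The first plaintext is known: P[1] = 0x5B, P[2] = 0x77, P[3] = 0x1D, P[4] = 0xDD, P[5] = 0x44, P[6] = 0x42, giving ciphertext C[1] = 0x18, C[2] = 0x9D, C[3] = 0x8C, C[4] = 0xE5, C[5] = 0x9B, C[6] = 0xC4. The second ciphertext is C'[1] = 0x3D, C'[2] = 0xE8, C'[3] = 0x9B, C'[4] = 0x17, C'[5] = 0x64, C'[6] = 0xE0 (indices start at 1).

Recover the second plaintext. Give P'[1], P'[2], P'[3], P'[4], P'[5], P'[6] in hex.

P'[1] = 0x7E, P'[2] = 0x02, P'[3] = 0x0A, P'[4] = 0x2F, P'[5] = 0xBB, P'[6] = 0x66

In OFB with a reused IV, both messages share the same keystream S_i, so C_i ⊕ C'_i = P_i ⊕ P'_i and thus P'_i = P_i ⊕ C_i ⊕ C'_i.
P'[1]: 0x5B ⊕ 0x18 ⊕ 0x3D = 0x7E.
P'[2]: 0x77 ⊕ 0x9D ⊕ 0xE8 = 0x02.
P'[3]: 0x1D ⊕ 0x8C ⊕ 0x9B = 0x0A.
P'[4]: 0xDD ⊕ 0xE5 ⊕ 0x17 = 0x2F.
P'[5]: 0x44 ⊕ 0x9B ⊕ 0x64 = 0xBB.
P'[6]: 0x42 ⊕ 0xC4 ⊕ 0xE0 = 0x66.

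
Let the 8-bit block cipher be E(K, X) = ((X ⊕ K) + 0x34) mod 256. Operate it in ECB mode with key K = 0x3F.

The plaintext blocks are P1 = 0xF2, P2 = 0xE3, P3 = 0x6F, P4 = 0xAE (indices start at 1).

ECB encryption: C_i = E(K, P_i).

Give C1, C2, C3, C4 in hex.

C1 = 0x01, C2 = 0x10, C3 = 0x84, C4 = 0xC5

C1: E(K, 0xF2) = 0x01.
C2: E(K, 0xE3) = 0x10.
C3: E(K, 0x6F) = 0x84.
C4: E(K, 0xAE) = 0xC5.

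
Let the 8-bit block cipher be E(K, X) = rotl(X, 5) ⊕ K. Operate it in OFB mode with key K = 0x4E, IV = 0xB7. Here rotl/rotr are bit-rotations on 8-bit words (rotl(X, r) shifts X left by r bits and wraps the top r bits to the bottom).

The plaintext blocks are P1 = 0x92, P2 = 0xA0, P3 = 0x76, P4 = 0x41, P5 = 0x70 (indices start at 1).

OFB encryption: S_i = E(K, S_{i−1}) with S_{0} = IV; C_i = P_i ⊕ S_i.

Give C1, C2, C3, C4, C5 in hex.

C1: S = E(K, 0xB7) = 0xB8; 0x92 ⊕ 0xB8 = 0x2A.
C2: S = E(K, 0xB8) = 0x59; 0xA0 ⊕ 0x59 = 0xF9.
C3: S = E(K, 0x59) = 0x65; 0x76 ⊕ 0x65 = 0x13.
C4: S = E(K, 0x65) = 0xE2; 0x41 ⊕ 0xE2 = 0xA3.
C5: S = E(K, 0xE2) = 0x12; 0x70 ⊕ 0x12 = 0x62.

C1 = 0x2A, C2 = 0xF9, C3 = 0x13, C4 = 0xA3, C5 = 0x62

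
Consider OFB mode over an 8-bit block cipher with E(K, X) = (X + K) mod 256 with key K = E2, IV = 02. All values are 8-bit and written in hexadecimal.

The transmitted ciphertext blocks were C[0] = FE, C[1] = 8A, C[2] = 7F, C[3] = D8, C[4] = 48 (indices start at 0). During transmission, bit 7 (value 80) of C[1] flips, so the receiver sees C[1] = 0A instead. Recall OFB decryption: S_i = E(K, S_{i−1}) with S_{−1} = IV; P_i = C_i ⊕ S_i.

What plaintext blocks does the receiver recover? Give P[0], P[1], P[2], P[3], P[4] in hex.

P[0] = 1A, P[1] = CC, P[2] = D7, P[3] = 52, P[4] = 24

Only C[1] changed, to 0A. In OFB, a change in C_i flips the same bit in P_i only; the keystream is unaffected. Decrypting the received ciphertext:
P[0]: S = E(K, 02) = E4; FE ⊕ E4 = 1A.
P[1]: S = E(K, E4) = C6; 0A ⊕ C6 = CC.
P[2]: S = E(K, C6) = A8; 7F ⊕ A8 = D7.
P[3]: S = E(K, A8) = 8A; D8 ⊕ 8A = 52.
P[4]: S = E(K, 8A) = 6C; 48 ⊕ 6C = 24.
Blocks that differ from the original plaintext: P[1].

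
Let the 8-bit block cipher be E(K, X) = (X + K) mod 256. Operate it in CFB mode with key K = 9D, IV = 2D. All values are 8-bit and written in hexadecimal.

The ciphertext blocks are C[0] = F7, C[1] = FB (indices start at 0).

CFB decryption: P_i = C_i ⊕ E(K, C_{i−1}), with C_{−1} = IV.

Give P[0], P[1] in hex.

P[0]: E(K, 2D) = CA; F7 ⊕ CA = 3D.
P[1]: E(K, F7) = 94; FB ⊕ 94 = 6F.

P[0] = 3D, P[1] = 6F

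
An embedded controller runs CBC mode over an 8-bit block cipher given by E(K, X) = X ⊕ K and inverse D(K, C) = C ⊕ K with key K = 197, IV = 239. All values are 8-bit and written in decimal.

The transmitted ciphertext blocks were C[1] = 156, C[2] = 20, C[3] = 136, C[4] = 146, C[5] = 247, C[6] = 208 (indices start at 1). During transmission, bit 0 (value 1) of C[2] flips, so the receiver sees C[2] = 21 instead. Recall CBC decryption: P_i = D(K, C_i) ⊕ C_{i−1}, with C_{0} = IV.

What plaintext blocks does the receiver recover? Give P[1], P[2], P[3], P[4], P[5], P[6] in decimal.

Only C[2] changed, to 21. In CBC, a change in C_i garbles P_i and flips the same bit in P_{i+1}. Decrypting the received ciphertext:
P[1]: D(K, 156) = 89; 89 ⊕ 239 = 182.
P[2]: D(K, 21) = 208; 208 ⊕ 156 = 76.
P[3]: D(K, 136) = 77; 77 ⊕ 21 = 88.
P[4]: D(K, 146) = 87; 87 ⊕ 136 = 223.
P[5]: D(K, 247) = 50; 50 ⊕ 146 = 160.
P[6]: D(K, 208) = 21; 21 ⊕ 247 = 226.
Blocks that differ from the original plaintext: P[2], P[3].

P[1] = 182, P[2] = 76, P[3] = 88, P[4] = 223, P[5] = 160, P[6] = 226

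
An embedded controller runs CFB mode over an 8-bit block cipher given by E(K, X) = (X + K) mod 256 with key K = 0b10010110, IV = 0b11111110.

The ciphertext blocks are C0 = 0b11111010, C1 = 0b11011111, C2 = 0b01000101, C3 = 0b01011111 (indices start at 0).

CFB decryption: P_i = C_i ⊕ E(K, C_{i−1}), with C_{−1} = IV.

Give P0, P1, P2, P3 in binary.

P0 = 0b01101110, P1 = 0b01001111, P2 = 0b00110000, P3 = 0b10000100

P0: E(K, 0b11111110) = 0b10010100; 0b11111010 ⊕ 0b10010100 = 0b01101110.
P1: E(K, 0b11111010) = 0b10010000; 0b11011111 ⊕ 0b10010000 = 0b01001111.
P2: E(K, 0b11011111) = 0b01110101; 0b01000101 ⊕ 0b01110101 = 0b00110000.
P3: E(K, 0b01000101) = 0b11011011; 0b01011111 ⊕ 0b11011011 = 0b10000100.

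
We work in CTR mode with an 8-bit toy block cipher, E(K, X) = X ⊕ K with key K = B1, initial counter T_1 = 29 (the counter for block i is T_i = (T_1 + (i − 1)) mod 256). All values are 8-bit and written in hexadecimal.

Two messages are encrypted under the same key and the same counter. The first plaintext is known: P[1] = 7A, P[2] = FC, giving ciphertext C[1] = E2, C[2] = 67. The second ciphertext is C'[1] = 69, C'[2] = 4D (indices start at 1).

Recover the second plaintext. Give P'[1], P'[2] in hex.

In CTR with a reused counter, both messages share the same keystream S_i, so C_i ⊕ C'_i = P_i ⊕ P'_i and thus P'_i = P_i ⊕ C_i ⊕ C'_i.
P'[1]: 7A ⊕ E2 ⊕ 69 = F1.
P'[2]: FC ⊕ 67 ⊕ 4D = D6.

P'[1] = F1, P'[2] = D6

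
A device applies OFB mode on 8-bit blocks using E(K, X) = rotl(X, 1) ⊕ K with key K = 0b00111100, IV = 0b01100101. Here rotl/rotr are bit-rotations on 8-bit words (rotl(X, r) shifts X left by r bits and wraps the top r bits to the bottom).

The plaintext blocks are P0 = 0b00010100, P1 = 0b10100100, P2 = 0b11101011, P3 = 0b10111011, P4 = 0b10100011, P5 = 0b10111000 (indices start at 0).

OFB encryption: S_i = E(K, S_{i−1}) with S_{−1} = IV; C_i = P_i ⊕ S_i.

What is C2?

C0: S = E(K, 0b01100101) = 0b11110110; 0b00010100 ⊕ 0b11110110 = 0b11100010.
C1: S = E(K, 0b11110110) = 0b11010001; 0b10100100 ⊕ 0b11010001 = 0b01110101.
C2: S = E(K, 0b11010001) = 0b10011111; 0b11101011 ⊕ 0b10011111 = 0b01110100.

C2 = 0b01110100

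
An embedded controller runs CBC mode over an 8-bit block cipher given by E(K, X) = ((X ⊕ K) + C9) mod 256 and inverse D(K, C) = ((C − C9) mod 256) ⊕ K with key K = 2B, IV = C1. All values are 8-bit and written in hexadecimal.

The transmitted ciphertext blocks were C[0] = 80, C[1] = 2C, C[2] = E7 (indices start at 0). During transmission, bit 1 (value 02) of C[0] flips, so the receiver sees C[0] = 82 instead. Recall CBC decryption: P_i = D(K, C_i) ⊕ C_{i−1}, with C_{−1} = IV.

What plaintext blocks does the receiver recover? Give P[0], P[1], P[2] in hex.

Only C[0] changed, to 82. In CBC, a change in C_i garbles P_i and flips the same bit in P_{i+1}. Decrypting the received ciphertext:
P[0]: D(K, 82) = 92; 92 ⊕ C1 = 53.
P[1]: D(K, 2C) = 48; 48 ⊕ 82 = CA.
P[2]: D(K, E7) = 35; 35 ⊕ 2C = 19.
Blocks that differ from the original plaintext: P[0], P[1].

P[0] = 53, P[1] = CA, P[2] = 19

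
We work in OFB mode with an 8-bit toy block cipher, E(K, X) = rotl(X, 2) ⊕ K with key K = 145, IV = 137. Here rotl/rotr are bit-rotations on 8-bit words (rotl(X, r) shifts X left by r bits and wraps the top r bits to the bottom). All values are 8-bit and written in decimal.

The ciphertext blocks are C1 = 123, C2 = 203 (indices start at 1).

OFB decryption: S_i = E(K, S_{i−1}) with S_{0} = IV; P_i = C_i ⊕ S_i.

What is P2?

P2 = 132

P1: S = E(K, 137) = 183; 123 ⊕ 183 = 204.
P2: S = E(K, 183) = 79; 203 ⊕ 79 = 132.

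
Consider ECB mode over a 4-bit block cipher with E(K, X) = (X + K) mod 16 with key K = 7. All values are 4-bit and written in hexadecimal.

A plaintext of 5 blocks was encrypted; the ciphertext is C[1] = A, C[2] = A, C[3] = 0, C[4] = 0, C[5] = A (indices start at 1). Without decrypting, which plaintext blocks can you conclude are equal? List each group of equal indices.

P[1] = P[2] = P[5]; P[3] = P[4]

ECB encrypts each block independently with the same key, so equal ciphertext blocks imply equal plaintext blocks.
C[1] = C[2] = C[5] = A, so P[1] = P[2] = P[5].
C[3] = C[4] = 0, so P[3] = P[4].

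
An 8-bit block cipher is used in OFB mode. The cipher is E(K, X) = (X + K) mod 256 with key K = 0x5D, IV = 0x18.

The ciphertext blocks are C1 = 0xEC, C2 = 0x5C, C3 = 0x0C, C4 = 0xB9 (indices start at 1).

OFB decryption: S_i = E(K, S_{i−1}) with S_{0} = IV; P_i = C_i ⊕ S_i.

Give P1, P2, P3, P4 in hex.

P1: S = E(K, 0x18) = 0x75; 0xEC ⊕ 0x75 = 0x99.
P2: S = E(K, 0x75) = 0xD2; 0x5C ⊕ 0xD2 = 0x8E.
P3: S = E(K, 0xD2) = 0x2F; 0x0C ⊕ 0x2F = 0x23.
P4: S = E(K, 0x2F) = 0x8C; 0xB9 ⊕ 0x8C = 0x35.

P1 = 0x99, P2 = 0x8E, P3 = 0x23, P4 = 0x35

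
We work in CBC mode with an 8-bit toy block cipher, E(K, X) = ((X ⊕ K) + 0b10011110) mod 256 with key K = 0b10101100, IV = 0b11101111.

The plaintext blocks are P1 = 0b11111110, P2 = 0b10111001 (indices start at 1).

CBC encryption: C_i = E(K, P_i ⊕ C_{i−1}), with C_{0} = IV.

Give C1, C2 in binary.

C1 = 0b01011011, C2 = 0b11101100

C1: P1 ⊕ 0b11101111 = 0b00010001; E(K, 0b00010001) = 0b01011011.
C2: P2 ⊕ 0b01011011 = 0b11100010; E(K, 0b11100010) = 0b11101100.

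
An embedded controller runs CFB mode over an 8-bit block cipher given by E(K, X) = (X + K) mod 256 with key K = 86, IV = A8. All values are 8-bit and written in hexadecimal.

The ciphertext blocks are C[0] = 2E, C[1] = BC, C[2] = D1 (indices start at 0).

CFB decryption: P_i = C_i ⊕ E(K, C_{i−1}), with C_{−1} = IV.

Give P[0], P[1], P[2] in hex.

P[0]: E(K, A8) = 2E; 2E ⊕ 2E = 00.
P[1]: E(K, 2E) = B4; BC ⊕ B4 = 08.
P[2]: E(K, BC) = 42; D1 ⊕ 42 = 93.

P[0] = 00, P[1] = 08, P[2] = 93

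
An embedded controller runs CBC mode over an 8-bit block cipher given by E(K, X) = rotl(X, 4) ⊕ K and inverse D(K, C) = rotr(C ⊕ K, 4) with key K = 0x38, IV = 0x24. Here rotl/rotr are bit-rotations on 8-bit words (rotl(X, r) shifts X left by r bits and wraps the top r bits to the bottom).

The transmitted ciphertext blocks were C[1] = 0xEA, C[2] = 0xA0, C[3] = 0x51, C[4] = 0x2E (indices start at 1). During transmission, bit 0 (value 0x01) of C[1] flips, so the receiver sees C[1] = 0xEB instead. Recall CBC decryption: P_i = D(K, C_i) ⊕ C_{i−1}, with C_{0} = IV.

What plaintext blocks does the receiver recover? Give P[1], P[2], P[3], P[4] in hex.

Only C[1] changed, to 0xEB. In CBC, a change in C_i garbles P_i and flips the same bit in P_{i+1}. Decrypting the received ciphertext:
P[1]: D(K, 0xEB) = 0x3D; 0x3D ⊕ 0x24 = 0x19.
P[2]: D(K, 0xA0) = 0x89; 0x89 ⊕ 0xEB = 0x62.
P[3]: D(K, 0x51) = 0x96; 0x96 ⊕ 0xA0 = 0x36.
P[4]: D(K, 0x2E) = 0x61; 0x61 ⊕ 0x51 = 0x30.
Blocks that differ from the original plaintext: P[1], P[2].

P[1] = 0x19, P[2] = 0x62, P[3] = 0x36, P[4] = 0x30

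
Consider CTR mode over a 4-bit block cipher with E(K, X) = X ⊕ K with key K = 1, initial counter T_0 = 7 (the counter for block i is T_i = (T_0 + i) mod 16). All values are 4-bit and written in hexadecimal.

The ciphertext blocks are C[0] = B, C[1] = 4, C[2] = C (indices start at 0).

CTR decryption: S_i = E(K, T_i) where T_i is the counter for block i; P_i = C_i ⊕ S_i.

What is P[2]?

P[2]: T = 9, S = E(K, T) = 8; C ⊕ 8 = 4.

P[2] = 4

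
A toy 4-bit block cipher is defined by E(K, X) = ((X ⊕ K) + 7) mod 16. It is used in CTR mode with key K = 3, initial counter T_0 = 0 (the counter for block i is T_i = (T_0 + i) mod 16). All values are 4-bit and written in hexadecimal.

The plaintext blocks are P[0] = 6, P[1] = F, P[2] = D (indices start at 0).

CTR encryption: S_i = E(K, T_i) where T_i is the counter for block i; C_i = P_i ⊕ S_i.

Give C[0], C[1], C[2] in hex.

C[0]: T = 0, S = E(K, T) = A; 6 ⊕ A = C.
C[1]: T = 1, S = E(K, T) = 9; F ⊕ 9 = 6.
C[2]: T = 2, S = E(K, T) = 8; D ⊕ 8 = 5.

C[0] = C, C[1] = 6, C[2] = 5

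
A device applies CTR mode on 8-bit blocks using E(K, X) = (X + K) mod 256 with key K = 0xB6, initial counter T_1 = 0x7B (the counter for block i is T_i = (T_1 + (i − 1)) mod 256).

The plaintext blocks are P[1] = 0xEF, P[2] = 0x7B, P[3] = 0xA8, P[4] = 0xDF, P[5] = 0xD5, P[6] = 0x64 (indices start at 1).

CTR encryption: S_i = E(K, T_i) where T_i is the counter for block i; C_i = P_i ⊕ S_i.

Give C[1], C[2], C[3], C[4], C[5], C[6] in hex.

C[1]: T = 0x7B, S = E(K, T) = 0x31; 0xEF ⊕ 0x31 = 0xDE.
C[2]: T = 0x7C, S = E(K, T) = 0x32; 0x7B ⊕ 0x32 = 0x49.
C[3]: T = 0x7D, S = E(K, T) = 0x33; 0xA8 ⊕ 0x33 = 0x9B.
C[4]: T = 0x7E, S = E(K, T) = 0x34; 0xDF ⊕ 0x34 = 0xEB.
C[5]: T = 0x7F, S = E(K, T) = 0x35; 0xD5 ⊕ 0x35 = 0xE0.
C[6]: T = 0x80, S = E(K, T) = 0x36; 0x64 ⊕ 0x36 = 0x52.

C[1] = 0xDE, C[2] = 0x49, C[3] = 0x9B, C[4] = 0xEB, C[5] = 0xE0, C[6] = 0x52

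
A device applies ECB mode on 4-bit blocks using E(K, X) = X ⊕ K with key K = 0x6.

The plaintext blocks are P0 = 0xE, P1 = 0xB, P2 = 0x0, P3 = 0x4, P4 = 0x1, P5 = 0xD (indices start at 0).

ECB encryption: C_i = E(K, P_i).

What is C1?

C1: E(K, 0xB) = 0xD.

C1 = 0xD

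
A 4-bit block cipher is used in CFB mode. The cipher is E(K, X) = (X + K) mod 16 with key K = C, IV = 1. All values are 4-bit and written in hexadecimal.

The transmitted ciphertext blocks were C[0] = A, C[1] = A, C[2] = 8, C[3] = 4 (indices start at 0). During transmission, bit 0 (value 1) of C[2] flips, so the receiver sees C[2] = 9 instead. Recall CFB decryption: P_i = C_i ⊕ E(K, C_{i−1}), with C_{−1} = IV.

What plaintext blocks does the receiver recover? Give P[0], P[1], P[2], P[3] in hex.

P[0] = 7, P[1] = C, P[2] = F, P[3] = 1

Only C[2] changed, to 9. In CFB, a change in C_i flips the same bit in P_i and garbles P_{i+1}. Decrypting the received ciphertext:
P[0]: E(K, 1) = D; A ⊕ D = 7.
P[1]: E(K, A) = 6; A ⊕ 6 = C.
P[2]: E(K, A) = 6; 9 ⊕ 6 = F.
P[3]: E(K, 9) = 5; 4 ⊕ 5 = 1.
Blocks that differ from the original plaintext: P[2], P[3].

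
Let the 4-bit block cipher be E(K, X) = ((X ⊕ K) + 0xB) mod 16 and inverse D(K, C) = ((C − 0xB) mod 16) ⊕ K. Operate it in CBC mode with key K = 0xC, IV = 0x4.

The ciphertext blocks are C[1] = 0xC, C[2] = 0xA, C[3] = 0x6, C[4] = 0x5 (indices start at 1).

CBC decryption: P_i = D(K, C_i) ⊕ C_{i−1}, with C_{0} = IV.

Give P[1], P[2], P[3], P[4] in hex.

P[1]: D(K, 0xC) = 0xD; 0xD ⊕ 0x4 = 0x9.
P[2]: D(K, 0xA) = 0x3; 0x3 ⊕ 0xC = 0xF.
P[3]: D(K, 0x6) = 0x7; 0x7 ⊕ 0xA = 0xD.
P[4]: D(K, 0x5) = 0x6; 0x6 ⊕ 0x6 = 0x0.

P[1] = 0x9, P[2] = 0xF, P[3] = 0xD, P[4] = 0x0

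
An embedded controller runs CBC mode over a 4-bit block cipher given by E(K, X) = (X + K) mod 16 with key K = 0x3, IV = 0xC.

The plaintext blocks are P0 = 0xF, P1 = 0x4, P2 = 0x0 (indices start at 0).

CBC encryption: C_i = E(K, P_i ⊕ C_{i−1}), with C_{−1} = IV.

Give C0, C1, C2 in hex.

C0 = 0x6, C1 = 0x5, C2 = 0x8

C0: P0 ⊕ 0xC = 0x3; E(K, 0x3) = 0x6.
C1: P1 ⊕ 0x6 = 0x2; E(K, 0x2) = 0x5.
C2: P2 ⊕ 0x5 = 0x5; E(K, 0x5) = 0x8.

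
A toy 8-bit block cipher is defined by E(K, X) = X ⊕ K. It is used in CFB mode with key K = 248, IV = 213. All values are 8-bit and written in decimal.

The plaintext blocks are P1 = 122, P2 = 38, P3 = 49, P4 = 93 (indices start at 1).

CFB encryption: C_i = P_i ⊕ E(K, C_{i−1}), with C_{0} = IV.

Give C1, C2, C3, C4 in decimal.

C1 = 87, C2 = 137, C3 = 64, C4 = 229

C1: E(K, 213) = 45; 122 ⊕ 45 = 87.
C2: E(K, 87) = 175; 38 ⊕ 175 = 137.
C3: E(K, 137) = 113; 49 ⊕ 113 = 64.
C4: E(K, 64) = 184; 93 ⊕ 184 = 229.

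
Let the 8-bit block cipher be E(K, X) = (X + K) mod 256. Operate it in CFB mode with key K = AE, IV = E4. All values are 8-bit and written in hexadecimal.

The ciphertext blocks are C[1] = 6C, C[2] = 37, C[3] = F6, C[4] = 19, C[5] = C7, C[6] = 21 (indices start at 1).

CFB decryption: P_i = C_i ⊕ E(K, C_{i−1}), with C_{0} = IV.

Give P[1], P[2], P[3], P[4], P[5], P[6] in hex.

P[1]: E(K, E4) = 92; 6C ⊕ 92 = FE.
P[2]: E(K, 6C) = 1A; 37 ⊕ 1A = 2D.
P[3]: E(K, 37) = E5; F6 ⊕ E5 = 13.
P[4]: E(K, F6) = A4; 19 ⊕ A4 = BD.
P[5]: E(K, 19) = C7; C7 ⊕ C7 = 00.
P[6]: E(K, C7) = 75; 21 ⊕ 75 = 54.

P[1] = FE, P[2] = 2D, P[3] = 13, P[4] = BD, P[5] = 00, P[6] = 54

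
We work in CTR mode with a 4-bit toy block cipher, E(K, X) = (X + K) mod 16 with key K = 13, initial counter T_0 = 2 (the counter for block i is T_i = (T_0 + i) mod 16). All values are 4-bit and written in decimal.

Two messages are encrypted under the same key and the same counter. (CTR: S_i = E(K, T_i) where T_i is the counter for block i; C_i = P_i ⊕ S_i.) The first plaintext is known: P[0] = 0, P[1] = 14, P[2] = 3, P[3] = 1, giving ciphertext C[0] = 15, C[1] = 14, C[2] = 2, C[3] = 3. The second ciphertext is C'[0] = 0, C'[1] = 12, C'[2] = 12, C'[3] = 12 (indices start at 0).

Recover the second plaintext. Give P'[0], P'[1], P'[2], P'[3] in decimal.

In CTR with a reused counter, both messages share the same keystream S_i, so C_i ⊕ C'_i = P_i ⊕ P'_i and thus P'_i = P_i ⊕ C_i ⊕ C'_i.
P'[0]: 0 ⊕ 15 ⊕ 0 = 15.
P'[1]: 14 ⊕ 14 ⊕ 12 = 12.
P'[2]: 3 ⊕ 2 ⊕ 12 = 13.
P'[3]: 1 ⊕ 3 ⊕ 12 = 14.

P'[0] = 15, P'[1] = 12, P'[2] = 13, P'[3] = 14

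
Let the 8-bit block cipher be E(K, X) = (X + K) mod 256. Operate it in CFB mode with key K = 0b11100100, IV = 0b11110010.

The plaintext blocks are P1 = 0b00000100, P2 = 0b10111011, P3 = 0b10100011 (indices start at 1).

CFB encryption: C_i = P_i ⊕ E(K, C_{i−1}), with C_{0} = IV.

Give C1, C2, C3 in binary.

C1: E(K, 0b11110010) = 0b11010110; 0b00000100 ⊕ 0b11010110 = 0b11010010.
C2: E(K, 0b11010010) = 0b10110110; 0b10111011 ⊕ 0b10110110 = 0b00001101.
C3: E(K, 0b00001101) = 0b11110001; 0b10100011 ⊕ 0b11110001 = 0b01010010.

C1 = 0b11010010, C2 = 0b00001101, C3 = 0b01010010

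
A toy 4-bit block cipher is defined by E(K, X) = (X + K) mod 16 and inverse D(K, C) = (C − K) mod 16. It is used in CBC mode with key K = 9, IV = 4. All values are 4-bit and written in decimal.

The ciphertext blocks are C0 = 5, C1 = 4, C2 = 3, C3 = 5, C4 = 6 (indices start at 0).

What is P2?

CBC decryption: P_i = D(K, C_i) ⊕ C_{i−1}, with C_{−1} = IV.
P2: D(K, 3) = 10; 10 ⊕ 4 = 14.

P2 = 14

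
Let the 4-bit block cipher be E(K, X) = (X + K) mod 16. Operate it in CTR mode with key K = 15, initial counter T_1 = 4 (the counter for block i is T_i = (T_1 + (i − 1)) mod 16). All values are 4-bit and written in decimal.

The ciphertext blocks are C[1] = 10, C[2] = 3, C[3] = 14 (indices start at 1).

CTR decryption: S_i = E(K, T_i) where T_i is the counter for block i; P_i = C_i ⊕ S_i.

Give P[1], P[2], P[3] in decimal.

P[1] = 9, P[2] = 7, P[3] = 11

P[1]: T = 4, S = E(K, T) = 3; 10 ⊕ 3 = 9.
P[2]: T = 5, S = E(K, T) = 4; 3 ⊕ 4 = 7.
P[3]: T = 6, S = E(K, T) = 5; 14 ⊕ 5 = 11.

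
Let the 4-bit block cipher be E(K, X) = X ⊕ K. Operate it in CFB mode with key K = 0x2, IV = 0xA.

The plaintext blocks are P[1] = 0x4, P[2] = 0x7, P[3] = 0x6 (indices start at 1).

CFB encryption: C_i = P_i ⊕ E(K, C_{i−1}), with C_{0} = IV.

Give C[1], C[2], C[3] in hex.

C[1] = 0xC, C[2] = 0x9, C[3] = 0xD

C[1]: E(K, 0xA) = 0x8; 0x4 ⊕ 0x8 = 0xC.
C[2]: E(K, 0xC) = 0xE; 0x7 ⊕ 0xE = 0x9.
C[3]: E(K, 0x9) = 0xB; 0x6 ⊕ 0xB = 0xD.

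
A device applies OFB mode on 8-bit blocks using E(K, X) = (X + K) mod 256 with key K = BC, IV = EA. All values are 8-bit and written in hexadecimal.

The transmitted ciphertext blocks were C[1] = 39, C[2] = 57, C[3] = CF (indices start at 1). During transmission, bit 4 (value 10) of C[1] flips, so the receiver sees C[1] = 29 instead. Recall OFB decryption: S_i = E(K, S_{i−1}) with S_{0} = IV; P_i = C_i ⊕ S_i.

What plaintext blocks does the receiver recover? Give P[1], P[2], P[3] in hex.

P[1] = 8F, P[2] = 35, P[3] = D1

Only C[1] changed, to 29. In OFB, a change in C_i flips the same bit in P_i only; the keystream is unaffected. Decrypting the received ciphertext:
P[1]: S = E(K, EA) = A6; 29 ⊕ A6 = 8F.
P[2]: S = E(K, A6) = 62; 57 ⊕ 62 = 35.
P[3]: S = E(K, 62) = 1E; CF ⊕ 1E = D1.
Blocks that differ from the original plaintext: P[1].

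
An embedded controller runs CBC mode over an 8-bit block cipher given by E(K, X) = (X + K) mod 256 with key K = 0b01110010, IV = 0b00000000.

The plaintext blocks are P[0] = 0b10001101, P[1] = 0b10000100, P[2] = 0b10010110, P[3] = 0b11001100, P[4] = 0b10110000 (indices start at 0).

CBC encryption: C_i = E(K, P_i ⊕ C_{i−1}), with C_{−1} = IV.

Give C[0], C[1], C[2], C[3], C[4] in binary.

C[0]: P[0] ⊕ 0b00000000 = 0b10001101; E(K, 0b10001101) = 0b11111111.
C[1]: P[1] ⊕ 0b11111111 = 0b01111011; E(K, 0b01111011) = 0b11101101.
C[2]: P[2] ⊕ 0b11101101 = 0b01111011; E(K, 0b01111011) = 0b11101101.
C[3]: P[3] ⊕ 0b11101101 = 0b00100001; E(K, 0b00100001) = 0b10010011.
C[4]: P[4] ⊕ 0b10010011 = 0b00100011; E(K, 0b00100011) = 0b10010101.

C[0] = 0b11111111, C[1] = 0b11101101, C[2] = 0b11101101, C[3] = 0b10010011, C[4] = 0b10010101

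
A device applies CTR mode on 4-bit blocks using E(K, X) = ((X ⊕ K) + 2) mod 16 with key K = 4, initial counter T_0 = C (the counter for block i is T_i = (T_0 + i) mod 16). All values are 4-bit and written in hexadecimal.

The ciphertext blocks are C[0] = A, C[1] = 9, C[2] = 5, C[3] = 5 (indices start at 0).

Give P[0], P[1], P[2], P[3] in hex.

P[0] = 0, P[1] = 2, P[2] = 9, P[3] = 8

CTR decryption: S_i = E(K, T_i) where T_i is the counter for block i; P_i = C_i ⊕ S_i.
P[0]: T = C, S = E(K, T) = A; A ⊕ A = 0.
P[1]: T = D, S = E(K, T) = B; 9 ⊕ B = 2.
P[2]: T = E, S = E(K, T) = C; 5 ⊕ C = 9.
P[3]: T = F, S = E(K, T) = D; 5 ⊕ D = 8.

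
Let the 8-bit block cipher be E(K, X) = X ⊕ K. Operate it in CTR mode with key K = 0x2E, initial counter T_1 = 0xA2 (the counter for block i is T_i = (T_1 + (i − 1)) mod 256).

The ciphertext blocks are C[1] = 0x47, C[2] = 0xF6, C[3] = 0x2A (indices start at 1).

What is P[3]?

CTR decryption: S_i = E(K, T_i) where T_i is the counter for block i; P_i = C_i ⊕ S_i.
P[3]: T = 0xA4, S = E(K, T) = 0x8A; 0x2A ⊕ 0x8A = 0xA0.

P[3] = 0xA0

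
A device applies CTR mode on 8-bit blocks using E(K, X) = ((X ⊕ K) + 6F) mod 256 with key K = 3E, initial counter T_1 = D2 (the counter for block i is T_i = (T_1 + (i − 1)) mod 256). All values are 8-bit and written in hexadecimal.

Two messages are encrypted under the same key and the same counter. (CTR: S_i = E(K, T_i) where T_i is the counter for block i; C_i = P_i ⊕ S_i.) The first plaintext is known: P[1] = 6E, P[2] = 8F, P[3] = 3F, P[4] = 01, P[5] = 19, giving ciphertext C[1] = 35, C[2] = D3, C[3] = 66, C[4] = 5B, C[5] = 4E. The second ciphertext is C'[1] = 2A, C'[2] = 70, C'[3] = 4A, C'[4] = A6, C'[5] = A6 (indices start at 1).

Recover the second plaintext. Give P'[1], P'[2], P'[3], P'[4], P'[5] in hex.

P'[1] = 71, P'[2] = 2C, P'[3] = 13, P'[4] = FC, P'[5] = F1

In CTR with a reused counter, both messages share the same keystream S_i, so C_i ⊕ C'_i = P_i ⊕ P'_i and thus P'_i = P_i ⊕ C_i ⊕ C'_i.
P'[1]: 6E ⊕ 35 ⊕ 2A = 71.
P'[2]: 8F ⊕ D3 ⊕ 70 = 2C.
P'[3]: 3F ⊕ 66 ⊕ 4A = 13.
P'[4]: 01 ⊕ 5B ⊕ A6 = FC.
P'[5]: 19 ⊕ 4E ⊕ A6 = F1.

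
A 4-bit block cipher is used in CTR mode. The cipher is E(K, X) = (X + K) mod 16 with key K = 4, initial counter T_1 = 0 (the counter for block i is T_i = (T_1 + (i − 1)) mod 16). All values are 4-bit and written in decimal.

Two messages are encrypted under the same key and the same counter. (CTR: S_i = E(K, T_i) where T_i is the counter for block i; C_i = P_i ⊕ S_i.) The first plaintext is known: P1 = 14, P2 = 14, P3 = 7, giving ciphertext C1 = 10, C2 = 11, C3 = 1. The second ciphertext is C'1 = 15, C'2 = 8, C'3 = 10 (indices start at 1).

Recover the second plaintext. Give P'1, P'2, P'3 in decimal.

In CTR with a reused counter, both messages share the same keystream S_i, so C_i ⊕ C'_i = P_i ⊕ P'_i and thus P'_i = P_i ⊕ C_i ⊕ C'_i.
P'1: 14 ⊕ 10 ⊕ 15 = 11.
P'2: 14 ⊕ 11 ⊕ 8 = 13.
P'3: 7 ⊕ 1 ⊕ 10 = 12.

P'1 = 11, P'2 = 13, P'3 = 12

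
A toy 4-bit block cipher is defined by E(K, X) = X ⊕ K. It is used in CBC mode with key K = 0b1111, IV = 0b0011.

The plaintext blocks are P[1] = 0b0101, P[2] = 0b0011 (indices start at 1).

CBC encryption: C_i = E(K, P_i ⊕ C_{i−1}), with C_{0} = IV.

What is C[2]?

C[1]: P[1] ⊕ 0b0011 = 0b0110; E(K, 0b0110) = 0b1001.
C[2]: P[2] ⊕ 0b1001 = 0b1010; E(K, 0b1010) = 0b0101.

C[2] = 0b0101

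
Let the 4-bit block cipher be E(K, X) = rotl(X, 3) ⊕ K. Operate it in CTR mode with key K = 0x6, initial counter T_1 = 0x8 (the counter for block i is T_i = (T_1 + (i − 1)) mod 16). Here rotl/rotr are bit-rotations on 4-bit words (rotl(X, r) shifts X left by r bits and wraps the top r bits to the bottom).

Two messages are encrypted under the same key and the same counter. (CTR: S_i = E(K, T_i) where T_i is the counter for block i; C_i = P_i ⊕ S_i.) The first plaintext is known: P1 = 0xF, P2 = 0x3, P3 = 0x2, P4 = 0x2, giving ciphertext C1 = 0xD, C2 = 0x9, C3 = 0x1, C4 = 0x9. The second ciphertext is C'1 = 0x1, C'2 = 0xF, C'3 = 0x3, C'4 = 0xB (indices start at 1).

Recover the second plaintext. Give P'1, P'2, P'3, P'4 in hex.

In CTR with a reused counter, both messages share the same keystream S_i, so C_i ⊕ C'_i = P_i ⊕ P'_i and thus P'_i = P_i ⊕ C_i ⊕ C'_i.
P'1: 0xF ⊕ 0xD ⊕ 0x1 = 0x3.
P'2: 0x3 ⊕ 0x9 ⊕ 0xF = 0x5.
P'3: 0x2 ⊕ 0x1 ⊕ 0x3 = 0x0.
P'4: 0x2 ⊕ 0x9 ⊕ 0xB = 0x0.

P'1 = 0x3, P'2 = 0x5, P'3 = 0x0, P'4 = 0x0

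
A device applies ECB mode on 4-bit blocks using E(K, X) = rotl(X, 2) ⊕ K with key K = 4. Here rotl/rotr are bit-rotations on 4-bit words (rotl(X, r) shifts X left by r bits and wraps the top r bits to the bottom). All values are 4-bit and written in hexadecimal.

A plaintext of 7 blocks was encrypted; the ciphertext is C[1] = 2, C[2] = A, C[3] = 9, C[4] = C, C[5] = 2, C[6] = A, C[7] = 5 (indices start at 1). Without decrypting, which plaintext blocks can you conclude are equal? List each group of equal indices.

P[1] = P[5]; P[2] = P[6]

ECB encrypts each block independently with the same key, so equal ciphertext blocks imply equal plaintext blocks.
C[1] = C[5] = 2, so P[1] = P[5].
C[2] = C[6] = A, so P[2] = P[6].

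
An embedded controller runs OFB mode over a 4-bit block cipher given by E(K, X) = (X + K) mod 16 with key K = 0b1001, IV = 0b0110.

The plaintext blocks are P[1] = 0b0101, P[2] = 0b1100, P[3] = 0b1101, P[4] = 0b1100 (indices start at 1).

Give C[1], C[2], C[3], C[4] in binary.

OFB encryption: S_i = E(K, S_{i−1}) with S_{0} = IV; C_i = P_i ⊕ S_i.
C[1]: S = E(K, 0b0110) = 0b1111; 0b0101 ⊕ 0b1111 = 0b1010.
C[2]: S = E(K, 0b1111) = 0b1000; 0b1100 ⊕ 0b1000 = 0b0100.
C[3]: S = E(K, 0b1000) = 0b0001; 0b1101 ⊕ 0b0001 = 0b1100.
C[4]: S = E(K, 0b0001) = 0b1010; 0b1100 ⊕ 0b1010 = 0b0110.

C[1] = 0b1010, C[2] = 0b0100, C[3] = 0b1100, C[4] = 0b0110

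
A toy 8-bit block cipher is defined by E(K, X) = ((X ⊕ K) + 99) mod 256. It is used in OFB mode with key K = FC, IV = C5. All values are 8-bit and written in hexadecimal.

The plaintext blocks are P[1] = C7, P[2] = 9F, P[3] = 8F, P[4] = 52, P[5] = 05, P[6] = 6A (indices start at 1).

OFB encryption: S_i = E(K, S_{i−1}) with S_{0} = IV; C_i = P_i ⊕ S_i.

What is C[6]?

C[6] = A9

C[1]: S = E(K, C5) = D2; C7 ⊕ D2 = 15.
C[2]: S = E(K, D2) = C7; 9F ⊕ C7 = 58.
C[3]: S = E(K, C7) = D4; 8F ⊕ D4 = 5B.
C[4]: S = E(K, D4) = C1; 52 ⊕ C1 = 93.
C[5]: S = E(K, C1) = D6; 05 ⊕ D6 = D3.
C[6]: S = E(K, D6) = C3; 6A ⊕ C3 = A9.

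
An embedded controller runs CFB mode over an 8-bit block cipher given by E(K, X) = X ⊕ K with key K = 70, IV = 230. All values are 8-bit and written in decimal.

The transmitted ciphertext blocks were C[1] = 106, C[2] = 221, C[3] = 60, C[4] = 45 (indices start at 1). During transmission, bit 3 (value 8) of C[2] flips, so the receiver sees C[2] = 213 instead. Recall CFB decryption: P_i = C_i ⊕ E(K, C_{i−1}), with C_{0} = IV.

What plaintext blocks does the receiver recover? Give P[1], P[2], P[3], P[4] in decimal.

P[1] = 202, P[2] = 249, P[3] = 175, P[4] = 87

Only C[2] changed, to 213. In CFB, a change in C_i flips the same bit in P_i and garbles P_{i+1}. Decrypting the received ciphertext:
P[1]: E(K, 230) = 160; 106 ⊕ 160 = 202.
P[2]: E(K, 106) = 44; 213 ⊕ 44 = 249.
P[3]: E(K, 213) = 147; 60 ⊕ 147 = 175.
P[4]: E(K, 60) = 122; 45 ⊕ 122 = 87.
Blocks that differ from the original plaintext: P[2], P[3].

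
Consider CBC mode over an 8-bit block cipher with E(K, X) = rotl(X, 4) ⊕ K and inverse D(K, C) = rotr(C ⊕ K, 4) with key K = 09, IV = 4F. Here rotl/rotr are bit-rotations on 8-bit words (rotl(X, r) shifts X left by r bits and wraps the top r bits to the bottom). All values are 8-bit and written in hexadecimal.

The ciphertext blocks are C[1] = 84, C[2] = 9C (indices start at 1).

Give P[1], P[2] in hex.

P[1] = 97, P[2] = DD

CBC decryption: P_i = D(K, C_i) ⊕ C_{i−1}, with C_{0} = IV.
P[1]: D(K, 84) = D8; D8 ⊕ 4F = 97.
P[2]: D(K, 9C) = 59; 59 ⊕ 84 = DD.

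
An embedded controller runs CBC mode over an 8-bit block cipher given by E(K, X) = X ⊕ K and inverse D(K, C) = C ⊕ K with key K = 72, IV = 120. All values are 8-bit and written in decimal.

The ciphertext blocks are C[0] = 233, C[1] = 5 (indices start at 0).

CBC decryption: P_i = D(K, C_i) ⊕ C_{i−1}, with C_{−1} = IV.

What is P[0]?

P[0]: D(K, 233) = 161; 161 ⊕ 120 = 217.

P[0] = 217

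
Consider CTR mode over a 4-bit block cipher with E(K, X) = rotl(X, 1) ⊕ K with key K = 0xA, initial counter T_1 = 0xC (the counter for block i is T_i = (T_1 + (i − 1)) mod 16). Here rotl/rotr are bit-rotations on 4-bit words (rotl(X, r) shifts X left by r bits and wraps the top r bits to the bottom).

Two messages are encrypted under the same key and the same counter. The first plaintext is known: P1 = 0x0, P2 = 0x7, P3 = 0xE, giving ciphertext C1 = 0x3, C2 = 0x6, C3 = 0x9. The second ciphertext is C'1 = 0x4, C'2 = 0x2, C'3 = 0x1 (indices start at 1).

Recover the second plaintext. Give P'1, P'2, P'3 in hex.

P'1 = 0x7, P'2 = 0x3, P'3 = 0x6

In CTR with a reused counter, both messages share the same keystream S_i, so C_i ⊕ C'_i = P_i ⊕ P'_i and thus P'_i = P_i ⊕ C_i ⊕ C'_i.
P'1: 0x0 ⊕ 0x3 ⊕ 0x4 = 0x7.
P'2: 0x7 ⊕ 0x6 ⊕ 0x2 = 0x3.
P'3: 0xE ⊕ 0x9 ⊕ 0x1 = 0x6.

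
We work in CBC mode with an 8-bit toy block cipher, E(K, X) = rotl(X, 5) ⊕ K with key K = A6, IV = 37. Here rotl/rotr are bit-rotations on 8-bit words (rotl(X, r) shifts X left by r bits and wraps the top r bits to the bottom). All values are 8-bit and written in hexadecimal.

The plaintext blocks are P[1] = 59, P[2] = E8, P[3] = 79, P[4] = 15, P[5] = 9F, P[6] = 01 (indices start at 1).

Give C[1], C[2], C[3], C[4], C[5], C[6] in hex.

CBC encryption: C_i = E(K, P_i ⊕ C_{i−1}), with C_{0} = IV.
C[1]: P[1] ⊕ 37 = 6E; E(K, 6E) = 6B.
C[2]: P[2] ⊕ 6B = 83; E(K, 83) = D6.
C[3]: P[3] ⊕ D6 = AF; E(K, AF) = 53.
C[4]: P[4] ⊕ 53 = 46; E(K, 46) = 6E.
C[5]: P[5] ⊕ 6E = F1; E(K, F1) = 98.
C[6]: P[6] ⊕ 98 = 99; E(K, 99) = 95.

C[1] = 6B, C[2] = D6, C[3] = 53, C[4] = 6E, C[5] = 98, C[6] = 95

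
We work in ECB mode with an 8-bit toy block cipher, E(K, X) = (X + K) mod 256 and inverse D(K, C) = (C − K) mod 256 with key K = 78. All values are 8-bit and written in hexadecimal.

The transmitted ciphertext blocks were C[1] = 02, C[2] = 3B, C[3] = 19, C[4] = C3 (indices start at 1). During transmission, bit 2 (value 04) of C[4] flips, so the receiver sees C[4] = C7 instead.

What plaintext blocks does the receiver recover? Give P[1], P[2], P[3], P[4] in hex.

ECB decryption: P_i = D(K, C_i).
Only C[4] changed, to C7. In ECB, a change in C_i affects only P_i. Decrypting the received ciphertext:
P[1]: D(K, 02) = 8A.
P[2]: D(K, 3B) = C3.
P[3]: D(K, 19) = A1.
P[4]: D(K, C7) = 4F.
Blocks that differ from the original plaintext: P[4].

P[1] = 8A, P[2] = C3, P[3] = A1, P[4] = 4F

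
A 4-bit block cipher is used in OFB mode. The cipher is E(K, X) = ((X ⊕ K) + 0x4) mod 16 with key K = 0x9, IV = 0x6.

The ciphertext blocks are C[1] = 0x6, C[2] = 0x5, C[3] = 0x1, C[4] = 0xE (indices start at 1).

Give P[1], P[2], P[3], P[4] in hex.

P[1] = 0x5, P[2] = 0xB, P[3] = 0xA, P[4] = 0x8

OFB decryption: S_i = E(K, S_{i−1}) with S_{0} = IV; P_i = C_i ⊕ S_i.
P[1]: S = E(K, 0x6) = 0x3; 0x6 ⊕ 0x3 = 0x5.
P[2]: S = E(K, 0x3) = 0xE; 0x5 ⊕ 0xE = 0xB.
P[3]: S = E(K, 0xE) = 0xB; 0x1 ⊕ 0xB = 0xA.
P[4]: S = E(K, 0xB) = 0x6; 0xE ⊕ 0x6 = 0x8.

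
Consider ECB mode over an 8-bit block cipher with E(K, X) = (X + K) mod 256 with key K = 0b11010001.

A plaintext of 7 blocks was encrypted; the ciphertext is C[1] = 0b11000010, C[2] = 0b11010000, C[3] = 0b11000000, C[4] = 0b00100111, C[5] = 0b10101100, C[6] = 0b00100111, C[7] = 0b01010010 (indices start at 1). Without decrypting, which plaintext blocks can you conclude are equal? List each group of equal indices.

ECB encrypts each block independently with the same key, so equal ciphertext blocks imply equal plaintext blocks.
C[4] = C[6] = 0b00100111, so P[4] = P[6].

P[4] = P[6]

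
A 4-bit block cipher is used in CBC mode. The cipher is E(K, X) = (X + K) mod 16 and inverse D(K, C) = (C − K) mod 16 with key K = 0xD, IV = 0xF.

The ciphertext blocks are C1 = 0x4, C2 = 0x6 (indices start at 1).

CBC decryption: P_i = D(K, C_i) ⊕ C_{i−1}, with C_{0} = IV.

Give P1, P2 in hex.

P1 = 0x8, P2 = 0xD

P1: D(K, 0x4) = 0x7; 0x7 ⊕ 0xF = 0x8.
P2: D(K, 0x6) = 0x9; 0x9 ⊕ 0x4 = 0xD.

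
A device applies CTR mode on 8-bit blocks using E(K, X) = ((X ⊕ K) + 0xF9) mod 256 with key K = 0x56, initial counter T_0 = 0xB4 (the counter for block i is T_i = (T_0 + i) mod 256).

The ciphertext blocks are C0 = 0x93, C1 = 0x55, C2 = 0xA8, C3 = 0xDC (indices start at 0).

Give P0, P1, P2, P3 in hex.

CTR decryption: S_i = E(K, T_i) where T_i is the counter for block i; P_i = C_i ⊕ S_i.
P0: T = 0xB4, S = E(K, T) = 0xDB; 0x93 ⊕ 0xDB = 0x48.
P1: T = 0xB5, S = E(K, T) = 0xDC; 0x55 ⊕ 0xDC = 0x89.
P2: T = 0xB6, S = E(K, T) = 0xD9; 0xA8 ⊕ 0xD9 = 0x71.
P3: T = 0xB7, S = E(K, T) = 0xDA; 0xDC ⊕ 0xDA = 0x06.

P0 = 0x48, P1 = 0x89, P2 = 0x71, P3 = 0x06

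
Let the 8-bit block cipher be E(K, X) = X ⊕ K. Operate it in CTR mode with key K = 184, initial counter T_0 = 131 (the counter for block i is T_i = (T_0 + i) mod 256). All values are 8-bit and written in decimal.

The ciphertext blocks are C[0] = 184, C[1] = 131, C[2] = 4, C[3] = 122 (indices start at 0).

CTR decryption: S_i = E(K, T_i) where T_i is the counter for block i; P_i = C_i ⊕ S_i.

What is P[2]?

P[2] = 57

P[2]: T = 133, S = E(K, T) = 61; 4 ⊕ 61 = 57.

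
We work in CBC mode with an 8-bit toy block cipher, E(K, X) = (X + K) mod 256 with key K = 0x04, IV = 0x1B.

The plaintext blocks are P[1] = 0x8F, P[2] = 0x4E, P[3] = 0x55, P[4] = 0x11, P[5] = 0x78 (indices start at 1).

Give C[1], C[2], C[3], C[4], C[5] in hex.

C[1] = 0x98, C[2] = 0xDA, C[3] = 0x93, C[4] = 0x86, C[5] = 0x02

CBC encryption: C_i = E(K, P_i ⊕ C_{i−1}), with C_{0} = IV.
C[1]: P[1] ⊕ 0x1B = 0x94; E(K, 0x94) = 0x98.
C[2]: P[2] ⊕ 0x98 = 0xD6; E(K, 0xD6) = 0xDA.
C[3]: P[3] ⊕ 0xDA = 0x8F; E(K, 0x8F) = 0x93.
C[4]: P[4] ⊕ 0x93 = 0x82; E(K, 0x82) = 0x86.
C[5]: P[5] ⊕ 0x86 = 0xFE; E(K, 0xFE) = 0x02.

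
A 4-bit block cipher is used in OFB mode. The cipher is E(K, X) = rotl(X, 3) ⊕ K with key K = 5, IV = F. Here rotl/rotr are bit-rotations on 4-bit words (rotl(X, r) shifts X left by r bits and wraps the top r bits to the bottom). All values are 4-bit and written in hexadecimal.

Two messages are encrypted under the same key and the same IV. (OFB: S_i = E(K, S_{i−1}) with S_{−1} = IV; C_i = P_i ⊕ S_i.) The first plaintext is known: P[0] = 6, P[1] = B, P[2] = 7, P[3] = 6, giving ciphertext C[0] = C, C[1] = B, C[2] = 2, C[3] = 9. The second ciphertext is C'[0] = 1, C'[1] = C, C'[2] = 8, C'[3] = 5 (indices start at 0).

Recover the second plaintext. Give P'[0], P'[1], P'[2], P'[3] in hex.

P'[0] = B, P'[1] = C, P'[2] = D, P'[3] = A

In OFB with a reused IV, both messages share the same keystream S_i, so C_i ⊕ C'_i = P_i ⊕ P'_i and thus P'_i = P_i ⊕ C_i ⊕ C'_i.
P'[0]: 6 ⊕ C ⊕ 1 = B.
P'[1]: B ⊕ B ⊕ C = C.
P'[2]: 7 ⊕ 2 ⊕ 8 = D.
P'[3]: 6 ⊕ 9 ⊕ 5 = A.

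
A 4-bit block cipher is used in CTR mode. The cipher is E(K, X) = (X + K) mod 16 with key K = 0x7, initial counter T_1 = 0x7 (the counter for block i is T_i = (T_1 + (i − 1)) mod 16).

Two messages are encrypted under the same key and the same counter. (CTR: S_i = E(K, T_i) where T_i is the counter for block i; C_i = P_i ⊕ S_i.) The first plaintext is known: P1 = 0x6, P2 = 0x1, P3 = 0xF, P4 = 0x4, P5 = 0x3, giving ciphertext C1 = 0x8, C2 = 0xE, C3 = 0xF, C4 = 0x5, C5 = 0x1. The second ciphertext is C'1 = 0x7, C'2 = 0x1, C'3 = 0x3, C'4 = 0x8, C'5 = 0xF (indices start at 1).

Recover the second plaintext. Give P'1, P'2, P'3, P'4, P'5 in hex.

In CTR with a reused counter, both messages share the same keystream S_i, so C_i ⊕ C'_i = P_i ⊕ P'_i and thus P'_i = P_i ⊕ C_i ⊕ C'_i.
P'1: 0x6 ⊕ 0x8 ⊕ 0x7 = 0x9.
P'2: 0x1 ⊕ 0xE ⊕ 0x1 = 0xE.
P'3: 0xF ⊕ 0xF ⊕ 0x3 = 0x3.
P'4: 0x4 ⊕ 0x5 ⊕ 0x8 = 0x9.
P'5: 0x3 ⊕ 0x1 ⊕ 0xF = 0xD.

P'1 = 0x9, P'2 = 0xE, P'3 = 0x3, P'4 = 0x9, P'5 = 0xD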